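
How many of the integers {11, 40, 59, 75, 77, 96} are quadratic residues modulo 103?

(11/103) = -1 → non-residue.
(40/103) = -1 → non-residue.
(59/103) = +1 → QR.
(75/103) = -1 → non-residue.
(77/103) = -1 → non-residue.
(96/103) = -1 → non-residue.
Total quadratic residues among the 6: 1.

1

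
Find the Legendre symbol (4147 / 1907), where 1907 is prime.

-1

First reduce: 4147 ≡ 333 (mod 1907).
Reciprocity: 333 ≡ 1 and 1907 ≡ 3 (mod 4), so (333/1907) = +(1907/333).
Reduce top mod 333: now compute (242/333).
Pull out 2: since 333 ≡ 5 (mod 8), (2/333) = -1.
Reciprocity: 121 ≡ 1 and 333 ≡ 1 (mod 4), so (121/333) = +(333/121).
Reduce top mod 121: now compute (91/121).
Reciprocity: 91 ≡ 3 and 121 ≡ 1 (mod 4), so (91/121) = +(121/91).
Reduce top mod 91: now compute (30/91).
Pull out 2: since 91 ≡ 3 (mod 8), (2/91) = -1.
Reciprocity: 15 ≡ 3 and 91 ≡ 3 (mod 4), so (15/91) = −(91/15).
Reduce top mod 15: now compute (1/15).
Reached (1/15) = 1. Collecting the sign flips along the way, the symbol is -1.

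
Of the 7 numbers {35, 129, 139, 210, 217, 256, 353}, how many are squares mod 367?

(35/367) = -1 → non-residue.
(129/367) = +1 → QR.
(139/367) = -1 → non-residue.
(210/367) = +1 → QR.
(217/367) = +1 → QR.
(256/367) = +1 → QR.
(353/367) = -1 → non-residue.
Total quadratic residues among the 7: 4.

4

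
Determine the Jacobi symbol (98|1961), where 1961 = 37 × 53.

1

Pull out 2: since 1961 ≡ 1 (mod 8), (2/1961) = +1.
Reciprocity: 49 ≡ 1 and 1961 ≡ 1 (mod 4), so (49/1961) = +(1961/49).
Reduce top mod 49: now compute (1/49).
Reached (1/49) = 1. Collecting the sign flips along the way, the symbol is +1.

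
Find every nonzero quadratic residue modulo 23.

1 2 3 4 6 8 9 12 13 16 18

Square k = 1,…,11 (k and 23−k give the same square):
1²=1, 2²=4, 3²=9, 4²=16, 5²≡2, 6²≡13, 7²≡3, 8²≡18, 9²≡12, 10²≡8, 11²≡6 (mod 23).
So the quadratic residues mod 23 are {1, 2, 3, 4, 6, 8, 9, 12, 13, 16, 18}.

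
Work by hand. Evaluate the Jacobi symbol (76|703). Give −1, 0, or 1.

Pull out 2^2: since 703 ≡ 7 (mod 8), (2/703) = +1, so (2/703)^2 = +1.
Reciprocity: 19 ≡ 3 and 703 ≡ 3 (mod 4), so (19/703) = −(703/19).
Reduce top mod 19: now compute (0/19).
Top reduces to 0: gcd > 1, so the symbol is 0.

0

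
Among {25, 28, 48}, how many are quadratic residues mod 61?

2

(25/61) = +1 → QR.
(28/61) = -1 → non-residue.
(48/61) = +1 → QR.
Total quadratic residues among the 3: 2.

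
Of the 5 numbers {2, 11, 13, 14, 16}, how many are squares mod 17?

(2/17) = +1 → QR.
(11/17) = -1 → non-residue.
(13/17) = +1 → QR.
(14/17) = -1 → non-residue.
(16/17) = +1 → QR.
Total quadratic residues among the 5: 3.

3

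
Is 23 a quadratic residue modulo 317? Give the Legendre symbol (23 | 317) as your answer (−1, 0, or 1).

1

Euler's criterion: (23/317) ≡ 23^158 (mod 317).
23^2 ≡ 212 (mod 317)
23^4 ≡ 247 (mod 317)
23^8 ≡ 145 (mod 317)
23^16 ≡ 103 (mod 317)
23^32 ≡ 148 (mod 317)
23^64 ≡ 31 (mod 317)
23^128 ≡ 10 (mod 317)
23^158 = 23^(128+16+8+4+2) ≡ 1 (mod 317).
Result is 1, so (23/317) = 1.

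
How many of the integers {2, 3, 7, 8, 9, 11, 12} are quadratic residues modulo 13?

(2/13) = -1 → non-residue.
(3/13) = +1 → QR.
(7/13) = -1 → non-residue.
(8/13) = -1 → non-residue.
(9/13) = +1 → QR.
(11/13) = -1 → non-residue.
(12/13) = +1 → QR.
Total quadratic residues among the 7: 3.

3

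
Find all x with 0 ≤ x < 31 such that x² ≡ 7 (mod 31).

10, 21

Since 31 ≡ 3 (mod 4), a square root of 7 is 7^((31+1)/4) = 7^8 mod 31.
Repeated squaring: 7^2≡18, 7^4≡14, 7^8≡10 (mod 31).
7^8 = 7^(8) ≡ 10 (mod 31).
Check: 10² = 100 ≡ 7 (mod 31). The two roots are 10 and 21.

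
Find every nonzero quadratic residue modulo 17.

1,2,4,8,9,13,15,16

Square k = 1,…,8 (k and 17−k give the same square):
1²=1, 2²=4, 3²=9, 4²=16, 5²≡8, 6²≡2, 7²≡15, 8²≡13 (mod 17).
So the quadratic residues mod 17 are {1, 2, 4, 8, 9, 13, 15, 16}.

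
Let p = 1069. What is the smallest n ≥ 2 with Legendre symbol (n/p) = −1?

(2/1069) = −1, so 2 is the smallest positive non-residue mod 1069.

2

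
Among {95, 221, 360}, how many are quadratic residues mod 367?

(95/367) = +1 → QR.
(221/367) = -1 → non-residue.
(360/367) = -1 → non-residue.
Total quadratic residues among the 3: 1.

1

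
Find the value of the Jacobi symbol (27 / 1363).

-1

Reciprocity: 27 ≡ 3 and 1363 ≡ 3 (mod 4), so (27/1363) = −(1363/27).
Reduce top mod 27: now compute (13/27).
Reciprocity: 13 ≡ 1 and 27 ≡ 3 (mod 4), so (13/27) = +(27/13).
Reduce top mod 13: now compute (1/13).
Reached (1/13) = 1. Collecting the sign flips along the way, the symbol is -1.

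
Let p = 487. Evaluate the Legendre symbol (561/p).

-1

Euler's criterion: (561/487) ≡ 74^243 (mod 487).
74^2 ≡ 119 (mod 487)
74^4 ≡ 38 (mod 487)
74^8 ≡ 470 (mod 487)
74^16 ≡ 289 (mod 487)
74^32 ≡ 244 (mod 487)
74^64 ≡ 122 (mod 487)
74^128 ≡ 274 (mod 487)
74^243 = 74^(128+64+32+16+2+1) ≡ 486 (mod 487).
Result is 486 ≡ −1, so (561/487) = −1.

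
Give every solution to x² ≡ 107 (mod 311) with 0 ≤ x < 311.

27, 284

Since 311 ≡ 3 (mod 4), a square root of 107 is 107^((311+1)/4) = 107^78 mod 311.
Repeated squaring: 107^2≡253, 107^4≡254, 107^8≡139, 107^16≡39, 107^32≡277, 107^64≡223 (mod 311).
107^78 = 107^(64+8+4+2) ≡ 27 (mod 311).
Check: 27² = 729 ≡ 107 (mod 311). The two roots are 27 and 284.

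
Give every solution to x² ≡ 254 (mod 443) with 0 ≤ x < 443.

Since 443 ≡ 3 (mod 4), a square root of 254 is 254^((443+1)/4) = 254^111 mod 443.
Repeated squaring: 254^2≡281, 254^4≡107, 254^8≡374, 254^16≡331, 254^32≡140, 254^64≡108 (mod 443).
254^111 = 254^(64+32+8+4+2+1) ≡ 100 (mod 443).
Check: 100² = 10000 ≡ 254 (mod 443). The two roots are 100 and 343.

100, 343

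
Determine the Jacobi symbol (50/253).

-1

Pull out 2: since 253 ≡ 5 (mod 8), (2/253) = -1.
Reciprocity: 25 ≡ 1 and 253 ≡ 1 (mod 4), so (25/253) = +(253/25).
Reduce top mod 25: now compute (3/25).
Reciprocity: 3 ≡ 3 and 25 ≡ 1 (mod 4), so (3/25) = +(25/3).
Reduce top mod 3: now compute (1/3).
Reached (1/3) = 1. Collecting the sign flips along the way, the symbol is -1.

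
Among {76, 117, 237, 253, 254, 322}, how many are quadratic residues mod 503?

(76/503) = -1 → non-residue.
(117/503) = +1 → QR.
(237/503) = +1 → QR.
(253/503) = +1 → QR.
(254/503) = -1 → non-residue.
(322/503) = +1 → QR.
Total quadratic residues among the 6: 4.

4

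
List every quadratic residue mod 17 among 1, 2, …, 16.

Square k = 1,…,8 (k and 17−k give the same square):
1²=1, 2²=4, 3²=9, 4²=16, 5²≡8, 6²≡2, 7²≡15, 8²≡13 (mod 17).
So the quadratic residues mod 17 are {1, 2, 4, 8, 9, 13, 15, 16}.

1,2,4,8,9,13,15,16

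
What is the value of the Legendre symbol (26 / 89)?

Pull out 2: since 89 ≡ 1 (mod 8), (2/89) = +1.
Reciprocity: 13 ≡ 1 and 89 ≡ 1 (mod 4), so (13/89) = +(89/13).
Reduce top mod 13: now compute (11/13).
Reciprocity: 11 ≡ 3 and 13 ≡ 1 (mod 4), so (11/13) = +(13/11).
Reduce top mod 11: now compute (2/11).
Pull out 2: since 11 ≡ 3 (mod 8), (2/11) = -1.
Reached (1/11) = 1. Collecting the sign flips along the way, the symbol is -1.

-1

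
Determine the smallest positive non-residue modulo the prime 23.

5

(2/23) = +1, so 2 is a residue.
(3/23) = +1, so 3 is a residue.
(4/23) = +1, so 4 is a residue.
(5/23) = −1, so 5 is the smallest positive non-residue mod 23.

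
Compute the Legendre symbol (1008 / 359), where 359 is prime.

-1

First reduce: 1008 ≡ 290 (mod 359).
Pull out 2: since 359 ≡ 7 (mod 8), (2/359) = +1.
Reciprocity: 145 ≡ 1 and 359 ≡ 3 (mod 4), so (145/359) = +(359/145).
Reduce top mod 145: now compute (69/145).
Reciprocity: 69 ≡ 1 and 145 ≡ 1 (mod 4), so (69/145) = +(145/69).
Reduce top mod 69: now compute (7/69).
Reciprocity: 7 ≡ 3 and 69 ≡ 1 (mod 4), so (7/69) = +(69/7).
Reduce top mod 7: now compute (6/7).
Pull out 2: since 7 ≡ 7 (mod 8), (2/7) = +1.
Reciprocity: 3 ≡ 3 and 7 ≡ 3 (mod 4), so (3/7) = −(7/3).
Reduce top mod 3: now compute (1/3).
Reached (1/3) = 1. Collecting the sign flips along the way, the symbol is -1.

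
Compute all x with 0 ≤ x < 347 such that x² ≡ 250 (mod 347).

69, 278

Since 347 ≡ 3 (mod 4), a square root of 250 is 250^((347+1)/4) = 250^87 mod 347.
Repeated squaring: 250^2≡40, 250^4≡212, 250^8≡181, 250^16≡143, 250^32≡323, 250^64≡229 (mod 347).
250^87 = 250^(64+16+4+2+1) ≡ 278 (mod 347).
Check: 278² = 77284 ≡ 250 (mod 347). The two roots are 69 and 278.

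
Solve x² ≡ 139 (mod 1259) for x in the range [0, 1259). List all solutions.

Since 1259 ≡ 3 (mod 4), a square root of 139 is 139^((1259+1)/4) = 139^315 mod 1259.
Repeated squaring: 139^2≡436, 139^4≡1246, 139^8≡169, 139^16≡863, 139^32≡700, 139^64≡249, 139^128≡310, 139^256≡416 (mod 1259).
139^315 = 139^(256+32+16+8+2+1) ≡ 151 (mod 1259).
Check: 151² = 22801 ≡ 139 (mod 1259). The two roots are 151 and 1108.

151, 1108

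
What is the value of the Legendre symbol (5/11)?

Reciprocity: 5 ≡ 1 and 11 ≡ 3 (mod 4), so (5/11) = +(11/5).
Reduce top mod 5: now compute (1/5).
Reached (1/5) = 1. Collecting the sign flips along the way, the symbol is +1.

1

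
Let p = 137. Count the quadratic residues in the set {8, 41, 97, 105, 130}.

(8/137) = +1 → QR.
(41/137) = -1 → non-residue.
(97/137) = -1 → non-residue.
(105/137) = +1 → QR.
(130/137) = +1 → QR.
Total quadratic residues among the 5: 3.

3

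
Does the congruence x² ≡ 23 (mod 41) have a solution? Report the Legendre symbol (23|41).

Reciprocity: 23 ≡ 3 and 41 ≡ 1 (mod 4), so (23/41) = +(41/23).
Reduce top mod 23: now compute (18/23).
Pull out 2: since 23 ≡ 7 (mod 8), (2/23) = +1.
Reciprocity: 9 ≡ 1 and 23 ≡ 3 (mod 4), so (9/23) = +(23/9).
Reduce top mod 9: now compute (5/9).
Reciprocity: 5 ≡ 1 and 9 ≡ 1 (mod 4), so (5/9) = +(9/5).
Reduce top mod 5: now compute (4/5).
Pull out 2^2: since 5 ≡ 5 (mod 8), (2/5) = -1, so (2/5)^2 = +1.
Reached (1/5) = 1. Collecting the sign flips along the way, the symbol is +1.

1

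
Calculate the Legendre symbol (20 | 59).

Pull out 2^2: since 59 ≡ 3 (mod 8), (2/59) = -1, so (2/59)^2 = +1.
Reciprocity: 5 ≡ 1 and 59 ≡ 3 (mod 4), so (5/59) = +(59/5).
Reduce top mod 5: now compute (4/5).
Pull out 2^2: since 5 ≡ 5 (mod 8), (2/5) = -1, so (2/5)^2 = +1.
Reached (1/5) = 1. Collecting the sign flips along the way, the symbol is +1.

1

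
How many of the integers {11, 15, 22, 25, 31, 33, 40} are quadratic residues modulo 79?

5

(11/79) = +1 → QR.
(15/79) = -1 → non-residue.
(22/79) = +1 → QR.
(25/79) = +1 → QR.
(31/79) = +1 → QR.
(33/79) = -1 → non-residue.
(40/79) = +1 → QR.
Total quadratic residues among the 7: 5.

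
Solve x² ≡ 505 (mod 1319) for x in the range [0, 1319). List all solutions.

Since 1319 ≡ 3 (mod 4), a square root of 505 is 505^((1319+1)/4) = 505^330 mod 1319.
Repeated squaring: 505^2≡458, 505^4≡43, 505^8≡530, 505^16≡1272, 505^32≡890, 505^64≡700, 505^128≡651, 505^256≡402 (mod 1319).
505^330 = 505^(256+64+8+2) ≡ 147 (mod 1319).
Check: 147² = 21609 ≡ 505 (mod 1319). The two roots are 147 and 1172.

147, 1172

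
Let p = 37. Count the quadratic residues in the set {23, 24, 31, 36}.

1

(23/37) = -1 → non-residue.
(24/37) = -1 → non-residue.
(31/37) = -1 → non-residue.
(36/37) = +1 → QR.
Total quadratic residues among the 4: 1.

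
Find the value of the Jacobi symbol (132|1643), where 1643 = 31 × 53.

Pull out 2^2: since 1643 ≡ 3 (mod 8), (2/1643) = -1, so (2/1643)^2 = +1.
Reciprocity: 33 ≡ 1 and 1643 ≡ 3 (mod 4), so (33/1643) = +(1643/33).
Reduce top mod 33: now compute (26/33).
Pull out 2: since 33 ≡ 1 (mod 8), (2/33) = +1.
Reciprocity: 13 ≡ 1 and 33 ≡ 1 (mod 4), so (13/33) = +(33/13).
Reduce top mod 13: now compute (7/13).
Reciprocity: 7 ≡ 3 and 13 ≡ 1 (mod 4), so (7/13) = +(13/7).
Reduce top mod 7: now compute (6/7).
Pull out 2: since 7 ≡ 7 (mod 8), (2/7) = +1.
Reciprocity: 3 ≡ 3 and 7 ≡ 3 (mod 4), so (3/7) = −(7/3).
Reduce top mod 3: now compute (1/3).
Reached (1/3) = 1. Collecting the sign flips along the way, the symbol is -1.

-1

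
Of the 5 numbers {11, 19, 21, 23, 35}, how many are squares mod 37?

2

(11/37) = +1 → QR.
(19/37) = -1 → non-residue.
(21/37) = +1 → QR.
(23/37) = -1 → non-residue.
(35/37) = -1 → non-residue.
Total quadratic residues among the 5: 2.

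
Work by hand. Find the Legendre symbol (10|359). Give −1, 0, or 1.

Euler's criterion: (10/359) ≡ 10^179 (mod 359).
10^2 ≡ 100 (mod 359)
10^4 ≡ 307 (mod 359)
10^8 ≡ 191 (mod 359)
10^16 ≡ 222 (mod 359)
10^32 ≡ 101 (mod 359)
10^64 ≡ 149 (mod 359)
10^128 ≡ 302 (mod 359)
10^179 = 10^(128+32+16+2+1) ≡ 1 (mod 359).
Result is 1, so (10/359) = 1.

1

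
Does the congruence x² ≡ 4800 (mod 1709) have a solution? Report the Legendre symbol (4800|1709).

First reduce: 4800 ≡ 1382 (mod 1709).
Pull out 2: since 1709 ≡ 5 (mod 8), (2/1709) = -1.
Reciprocity: 691 ≡ 3 and 1709 ≡ 1 (mod 4), so (691/1709) = +(1709/691).
Reduce top mod 691: now compute (327/691).
Reciprocity: 327 ≡ 3 and 691 ≡ 3 (mod 4), so (327/691) = −(691/327).
Reduce top mod 327: now compute (37/327).
Reciprocity: 37 ≡ 1 and 327 ≡ 3 (mod 4), so (37/327) = +(327/37).
Reduce top mod 37: now compute (31/37).
Reciprocity: 31 ≡ 3 and 37 ≡ 1 (mod 4), so (31/37) = +(37/31).
Reduce top mod 31: now compute (6/31).
Pull out 2: since 31 ≡ 7 (mod 8), (2/31) = +1.
Reciprocity: 3 ≡ 3 and 31 ≡ 3 (mod 4), so (3/31) = −(31/3).
Reduce top mod 3: now compute (1/3).
Reached (1/3) = 1. Collecting the sign flips along the way, the symbol is -1.

-1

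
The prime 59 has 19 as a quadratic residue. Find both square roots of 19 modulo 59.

Since 59 ≡ 3 (mod 4), a square root of 19 is 19^((59+1)/4) = 19^15 mod 59.
Repeated squaring: 19^2≡7, 19^4≡49, 19^8≡41 (mod 59).
19^15 = 19^(8+4+2+1) ≡ 45 (mod 59).
Check: 45² = 2025 ≡ 19 (mod 59). The two roots are 14 and 45.

14, 45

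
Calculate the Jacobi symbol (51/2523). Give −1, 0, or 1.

Reciprocity: 51 ≡ 3 and 2523 ≡ 3 (mod 4), so (51/2523) = −(2523/51).
Reduce top mod 51: now compute (24/51).
Pull out 2^3: since 51 ≡ 3 (mod 8), (2/51) = -1, so (2/51)^3 = -1.
Reciprocity: 3 ≡ 3 and 51 ≡ 3 (mod 4), so (3/51) = −(51/3).
Reduce top mod 3: now compute (0/3).
Top reduces to 0: gcd > 1, so the symbol is 0.

0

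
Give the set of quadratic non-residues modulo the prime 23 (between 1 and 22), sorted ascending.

Square k = 1,…,11 (k and 23−k give the same square):
1²=1, 2²=4, 3²=9, 4²=16, 5²≡2, 6²≡13, 7²≡3, 8²≡18, 9²≡12, 10²≡8, 11²≡6 (mod 23).
The residues are {1, 2, 3, 4, 6, 8, 9, 12, 13, 16, 18}; the non-residues are the remaining 11 nonzero classes.

5 7 10 11 14 15 17 19 20 21 22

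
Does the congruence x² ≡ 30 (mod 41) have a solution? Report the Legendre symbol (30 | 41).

Euler's criterion: (30/41) ≡ 30^20 (mod 41).
30^2 ≡ 39 (mod 41)
30^4 ≡ 4 (mod 41)
30^8 ≡ 16 (mod 41)
30^16 ≡ 10 (mod 41)
30^20 = 30^(16+4) ≡ 40 (mod 41).
Result is 40 ≡ −1, so (30/41) = −1.

-1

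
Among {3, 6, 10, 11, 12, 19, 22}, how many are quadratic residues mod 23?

(3/23) = +1 → QR.
(6/23) = +1 → QR.
(10/23) = -1 → non-residue.
(11/23) = -1 → non-residue.
(12/23) = +1 → QR.
(19/23) = -1 → non-residue.
(22/23) = -1 → non-residue.
Total quadratic residues among the 7: 3.

3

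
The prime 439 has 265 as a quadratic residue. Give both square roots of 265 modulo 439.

114, 325

Since 439 ≡ 3 (mod 4), a square root of 265 is 265^((439+1)/4) = 265^110 mod 439.
Repeated squaring: 265^2≡424, 265^4≡225, 265^8≡140, 265^16≡284, 265^32≡319, 265^64≡352 (mod 439).
265^110 = 265^(64+32+8+4+2) ≡ 325 (mod 439).
Check: 325² = 105625 ≡ 265 (mod 439). The two roots are 114 and 325.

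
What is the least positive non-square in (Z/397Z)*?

2

(2/397) = −1, so 2 is the smallest positive non-residue mod 397.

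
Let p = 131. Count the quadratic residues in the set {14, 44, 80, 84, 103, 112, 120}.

4

(14/131) = -1 → non-residue.
(44/131) = +1 → QR.
(80/131) = +1 → QR.
(84/131) = +1 → QR.
(103/131) = -1 → non-residue.
(112/131) = +1 → QR.
(120/131) = -1 → non-residue.
Total quadratic residues among the 7: 4.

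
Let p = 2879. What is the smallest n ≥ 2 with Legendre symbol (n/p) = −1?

(2/2879) = +1, so 2 is a residue.
(3/2879) = +1, so 3 is a residue.
(4/2879) = +1, so 4 is a residue.
(5/2879) = +1, so 5 is a residue.
(6/2879) = +1, so 6 is a residue.
(7/2879) = −1, so 7 is the smallest positive non-residue mod 2879.

7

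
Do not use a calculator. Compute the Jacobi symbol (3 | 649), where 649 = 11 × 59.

Reciprocity: 3 ≡ 3 and 649 ≡ 1 (mod 4), so (3/649) = +(649/3).
Reduce top mod 3: now compute (1/3).
Reached (1/3) = 1. Collecting the sign flips along the way, the symbol is +1.

1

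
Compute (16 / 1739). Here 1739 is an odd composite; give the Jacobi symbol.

Pull out 2^4: since 1739 ≡ 3 (mod 8), (2/1739) = -1, so (2/1739)^4 = +1.
Reached (1/1739) = 1. Collecting the sign flips along the way, the symbol is +1.

1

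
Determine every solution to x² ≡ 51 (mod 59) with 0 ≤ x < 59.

Since 59 ≡ 3 (mod 4), a square root of 51 is 51^((59+1)/4) = 51^15 mod 59.
Repeated squaring: 51^2≡5, 51^4≡25, 51^8≡35 (mod 59).
51^15 = 51^(8+4+2+1) ≡ 46 (mod 59).
Check: 46² = 2116 ≡ 51 (mod 59). The two roots are 13 and 46.

13, 46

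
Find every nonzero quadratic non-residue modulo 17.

3, 5, 6, 7, 10, 11, 12, 14

Square k = 1,…,8 (k and 17−k give the same square):
1²=1, 2²=4, 3²=9, 4²=16, 5²≡8, 6²≡2, 7²≡15, 8²≡13 (mod 17).
The residues are {1, 2, 4, 8, 9, 13, 15, 16}; the non-residues are the remaining 8 nonzero classes.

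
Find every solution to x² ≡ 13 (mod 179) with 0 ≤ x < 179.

Since 179 ≡ 3 (mod 4), a square root of 13 is 13^((179+1)/4) = 13^45 mod 179.
Repeated squaring: 13^2≡169, 13^4≡100, 13^8≡155, 13^16≡39, 13^32≡89 (mod 179).
13^45 = 13^(32+8+4+1) ≡ 27 (mod 179).
Check: 27² = 729 ≡ 13 (mod 179). The two roots are 27 and 152.

27, 152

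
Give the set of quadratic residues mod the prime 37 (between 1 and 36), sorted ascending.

1,3,4,7,9,10,11,12,16,21,25,26,27,28,30,33,34,36

Square k = 1,…,18 (k and 37−k give the same square):
1²=1, 2²=4, 3²=9, 4²=16, 5²=25, 6²=36, 7²≡12, 8²≡27, 9²≡7, 10²≡26, 11²≡10, 12²≡33, 13²≡21, 14²≡11, 15²≡3, 16²≡34, 17²≡30, 18²≡28 (mod 37).
So the quadratic residues mod 37 are {1, 3, 4, 7, 9, 10, 11, 12, 16, 21, 25, 26, 27, 28, 30, 33, 34, 36}.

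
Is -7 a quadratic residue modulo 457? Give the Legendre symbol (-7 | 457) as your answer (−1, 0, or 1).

First reduce: -7 ≡ 450 (mod 457).
Pull out 2: since 457 ≡ 1 (mod 8), (2/457) = +1.
Reciprocity: 225 ≡ 1 and 457 ≡ 1 (mod 4), so (225/457) = +(457/225).
Reduce top mod 225: now compute (7/225).
Reciprocity: 7 ≡ 3 and 225 ≡ 1 (mod 4), so (7/225) = +(225/7).
Reduce top mod 7: now compute (1/7).
Reached (1/7) = 1. Collecting the sign flips along the way, the symbol is +1.

1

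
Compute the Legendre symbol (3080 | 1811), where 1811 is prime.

First reduce: 3080 ≡ 1269 (mod 1811).
Reciprocity: 1269 ≡ 1 and 1811 ≡ 3 (mod 4), so (1269/1811) = +(1811/1269).
Reduce top mod 1269: now compute (542/1269).
Pull out 2: since 1269 ≡ 5 (mod 8), (2/1269) = -1.
Reciprocity: 271 ≡ 3 and 1269 ≡ 1 (mod 4), so (271/1269) = +(1269/271).
Reduce top mod 271: now compute (185/271).
Reciprocity: 185 ≡ 1 and 271 ≡ 3 (mod 4), so (185/271) = +(271/185).
Reduce top mod 185: now compute (86/185).
Pull out 2: since 185 ≡ 1 (mod 8), (2/185) = +1.
Reciprocity: 43 ≡ 3 and 185 ≡ 1 (mod 4), so (43/185) = +(185/43).
Reduce top mod 43: now compute (13/43).
Reciprocity: 13 ≡ 1 and 43 ≡ 3 (mod 4), so (13/43) = +(43/13).
Reduce top mod 13: now compute (4/13).
Pull out 2^2: since 13 ≡ 5 (mod 8), (2/13) = -1, so (2/13)^2 = +1.
Reached (1/13) = 1. Collecting the sign flips along the way, the symbol is -1.

-1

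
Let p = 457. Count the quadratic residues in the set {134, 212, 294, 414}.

2

(134/457) = +1 → QR.
(212/457) = -1 → non-residue.
(294/457) = +1 → QR.
(414/457) = -1 → non-residue.
Total quadratic residues among the 4: 2.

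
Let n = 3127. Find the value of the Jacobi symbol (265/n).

0

Reciprocity: 265 ≡ 1 and 3127 ≡ 3 (mod 4), so (265/3127) = +(3127/265).
Reduce top mod 265: now compute (212/265).
Pull out 2^2: since 265 ≡ 1 (mod 8), (2/265) = +1, so (2/265)^2 = +1.
Reciprocity: 53 ≡ 1 and 265 ≡ 1 (mod 4), so (53/265) = +(265/53).
Reduce top mod 53: now compute (0/53).
Top reduces to 0: gcd > 1, so the symbol is 0.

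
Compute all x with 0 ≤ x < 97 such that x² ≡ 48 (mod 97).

40, 57

97 ≡ 1 (mod 4), so we find a root by search.
Trying successive values, 40² = 1600 ≡ 48 (mod 97). The other root is 97 − 40 = 57.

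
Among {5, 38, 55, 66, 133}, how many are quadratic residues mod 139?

4

(5/139) = +1 → QR.
(38/139) = +1 → QR.
(55/139) = +1 → QR.
(66/139) = +1 → QR.
(133/139) = -1 → non-residue.
Total quadratic residues among the 5: 4.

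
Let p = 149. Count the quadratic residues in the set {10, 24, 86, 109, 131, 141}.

(10/149) = -1 → non-residue.
(24/149) = +1 → QR.
(86/149) = +1 → QR.
(109/149) = -1 → non-residue.
(131/149) = -1 → non-residue.
(141/149) = -1 → non-residue.
Total quadratic residues among the 6: 2.

2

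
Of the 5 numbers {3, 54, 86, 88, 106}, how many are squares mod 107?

2

(3/107) = +1 → QR.
(54/107) = -1 → non-residue.
(86/107) = +1 → QR.
(88/107) = -1 → non-residue.
(106/107) = -1 → non-residue.
Total quadratic residues among the 5: 2.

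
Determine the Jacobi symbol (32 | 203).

-1

Pull out 2^5: since 203 ≡ 3 (mod 8), (2/203) = -1, so (2/203)^5 = -1.
Reached (1/203) = 1. Collecting the sign flips along the way, the symbol is -1.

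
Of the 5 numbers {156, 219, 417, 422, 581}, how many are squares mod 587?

(156/587) = -1 → non-residue.
(219/587) = +1 → QR.
(417/587) = -1 → non-residue.
(422/587) = -1 → non-residue.
(581/587) = +1 → QR.
Total quadratic residues among the 5: 2.

2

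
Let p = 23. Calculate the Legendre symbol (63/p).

Euler's criterion: (63/23) ≡ 17^11 (mod 23).
17^2 ≡ 13 (mod 23)
17^4 ≡ 8 (mod 23)
17^8 ≡ 18 (mod 23)
17^11 = 17^(8+2+1) ≡ 22 (mod 23).
Result is 22 ≡ −1, so (63/23) = −1.

-1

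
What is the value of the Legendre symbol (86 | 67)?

1

First reduce: 86 ≡ 19 (mod 67).
Reciprocity: 19 ≡ 3 and 67 ≡ 3 (mod 4), so (19/67) = −(67/19).
Reduce top mod 19: now compute (10/19).
Pull out 2: since 19 ≡ 3 (mod 8), (2/19) = -1.
Reciprocity: 5 ≡ 1 and 19 ≡ 3 (mod 4), so (5/19) = +(19/5).
Reduce top mod 5: now compute (4/5).
Pull out 2^2: since 5 ≡ 5 (mod 8), (2/5) = -1, so (2/5)^2 = +1.
Reached (1/5) = 1. Collecting the sign flips along the way, the symbol is +1.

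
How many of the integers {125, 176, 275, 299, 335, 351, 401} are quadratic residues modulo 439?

(125/439) = +1 → QR.
(176/439) = +1 → QR.
(275/439) = +1 → QR.
(299/439) = -1 → non-residue.
(335/439) = -1 → non-residue.
(351/439) = -1 → non-residue.
(401/439) = -1 → non-residue.
Total quadratic residues among the 7: 3.

3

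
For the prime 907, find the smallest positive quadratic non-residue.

2

(2/907) = −1, so 2 is the smallest positive non-residue mod 907.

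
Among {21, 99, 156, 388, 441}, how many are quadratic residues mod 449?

4

(21/449) = -1 → non-residue.
(99/449) = +1 → QR.
(156/449) = +1 → QR.
(388/449) = +1 → QR.
(441/449) = +1 → QR.
Total quadratic residues among the 5: 4.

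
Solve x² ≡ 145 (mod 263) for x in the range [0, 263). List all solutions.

113, 150

Since 263 ≡ 3 (mod 4), a square root of 145 is 145^((263+1)/4) = 145^66 mod 263.
Repeated squaring: 145^2≡248, 145^4≡225, 145^8≡129, 145^16≡72, 145^32≡187, 145^64≡253 (mod 263).
145^66 = 145^(64+2) ≡ 150 (mod 263).
Check: 150² = 22500 ≡ 145 (mod 263). The two roots are 113 and 150.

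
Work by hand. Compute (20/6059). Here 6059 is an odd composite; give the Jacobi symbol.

1

Pull out 2^2: since 6059 ≡ 3 (mod 8), (2/6059) = -1, so (2/6059)^2 = +1.
Reciprocity: 5 ≡ 1 and 6059 ≡ 3 (mod 4), so (5/6059) = +(6059/5).
Reduce top mod 5: now compute (4/5).
Pull out 2^2: since 5 ≡ 5 (mod 8), (2/5) = -1, so (2/5)^2 = +1.
Reached (1/5) = 1. Collecting the sign flips along the way, the symbol is +1.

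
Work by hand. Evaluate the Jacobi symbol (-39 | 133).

1

First reduce: -39 ≡ 94 (mod 133).
Pull out 2: since 133 ≡ 5 (mod 8), (2/133) = -1.
Reciprocity: 47 ≡ 3 and 133 ≡ 1 (mod 4), so (47/133) = +(133/47).
Reduce top mod 47: now compute (39/47).
Reciprocity: 39 ≡ 3 and 47 ≡ 3 (mod 4), so (39/47) = −(47/39).
Reduce top mod 39: now compute (8/39).
Pull out 2^3: since 39 ≡ 7 (mod 8), (2/39) = +1, so (2/39)^3 = +1.
Reached (1/39) = 1. Collecting the sign flips along the way, the symbol is +1.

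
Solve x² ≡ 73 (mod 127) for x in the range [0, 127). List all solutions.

33, 94

Since 127 ≡ 3 (mod 4), a square root of 73 is 73^((127+1)/4) = 73^32 mod 127.
Repeated squaring: 73^2≡122, 73^4≡25, 73^8≡117, 73^16≡100, 73^32≡94 (mod 127).
73^32 = 73^(32) ≡ 94 (mod 127).
Check: 94² = 8836 ≡ 73 (mod 127). The two roots are 33 and 94.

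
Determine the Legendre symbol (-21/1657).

-1

First reduce: -21 ≡ 1636 (mod 1657).
Pull out 2^2: since 1657 ≡ 1 (mod 8), (2/1657) = +1, so (2/1657)^2 = +1.
Reciprocity: 409 ≡ 1 and 1657 ≡ 1 (mod 4), so (409/1657) = +(1657/409).
Reduce top mod 409: now compute (21/409).
Reciprocity: 21 ≡ 1 and 409 ≡ 1 (mod 4), so (21/409) = +(409/21).
Reduce top mod 21: now compute (10/21).
Pull out 2: since 21 ≡ 5 (mod 8), (2/21) = -1.
Reciprocity: 5 ≡ 1 and 21 ≡ 1 (mod 4), so (5/21) = +(21/5).
Reduce top mod 5: now compute (1/5).
Reached (1/5) = 1. Collecting the sign flips along the way, the symbol is -1.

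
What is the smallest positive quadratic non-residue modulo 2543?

(2/2543) = +1, so 2 is a residue.
(3/2543) = +1, so 3 is a residue.
(4/2543) = +1, so 4 is a residue.
(5/2543) = −1, so 5 is the smallest positive non-residue mod 2543.

5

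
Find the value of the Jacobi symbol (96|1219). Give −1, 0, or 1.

Pull out 2^5: since 1219 ≡ 3 (mod 8), (2/1219) = -1, so (2/1219)^5 = -1.
Reciprocity: 3 ≡ 3 and 1219 ≡ 3 (mod 4), so (3/1219) = −(1219/3).
Reduce top mod 3: now compute (1/3).
Reached (1/3) = 1. Collecting the sign flips along the way, the symbol is +1.

1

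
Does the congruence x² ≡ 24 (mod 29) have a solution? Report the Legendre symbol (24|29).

Euler's criterion: (24/29) ≡ 24^14 (mod 29).
24^2 ≡ 25 (mod 29)
24^4 ≡ 16 (mod 29)
24^8 ≡ 24 (mod 29)
24^14 = 24^(8+4+2) ≡ 1 (mod 29).
Result is 1, so (24/29) = 1.

1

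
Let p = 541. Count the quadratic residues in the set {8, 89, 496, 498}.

(8/541) = -1 → non-residue.
(89/541) = -1 → non-residue.
(496/541) = +1 → QR.
(498/541) = +1 → QR.
Total quadratic residues among the 4: 2.

2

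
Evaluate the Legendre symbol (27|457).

Reciprocity: 27 ≡ 3 and 457 ≡ 1 (mod 4), so (27/457) = +(457/27).
Reduce top mod 27: now compute (25/27).
Reciprocity: 25 ≡ 1 and 27 ≡ 3 (mod 4), so (25/27) = +(27/25).
Reduce top mod 25: now compute (2/25).
Pull out 2: since 25 ≡ 1 (mod 8), (2/25) = +1.
Reached (1/25) = 1. Collecting the sign flips along the way, the symbol is +1.

1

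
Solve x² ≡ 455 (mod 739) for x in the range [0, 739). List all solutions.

Since 739 ≡ 3 (mod 4), a square root of 455 is 455^((739+1)/4) = 455^185 mod 739.
Repeated squaring: 455^2≡105, 455^4≡679, 455^8≡644, 455^16≡157, 455^32≡262, 455^64≡656, 455^128≡238 (mod 739).
455^185 = 455^(128+32+16+8+1) ≡ 486 (mod 739).
Check: 486² = 236196 ≡ 455 (mod 739). The two roots are 253 and 486.

253, 486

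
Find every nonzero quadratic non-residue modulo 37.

2, 5, 6, 8, 13, 14, 15, 17, 18, 19, 20, 22, 23, 24, 29, 31, 32, 35

Square k = 1,…,18 (k and 37−k give the same square):
1²=1, 2²=4, 3²=9, 4²=16, 5²=25, 6²=36, 7²≡12, 8²≡27, 9²≡7, 10²≡26, 11²≡10, 12²≡33, 13²≡21, 14²≡11, 15²≡3, 16²≡34, 17²≡30, 18²≡28 (mod 37).
The residues are {1, 3, 4, 7, 9, 10, 11, 12, 16, 21, 25, 26, 27, 28, 30, 33, 34, 36}; the non-residues are the remaining 18 nonzero classes.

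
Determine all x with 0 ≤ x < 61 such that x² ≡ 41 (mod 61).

61 ≡ 1 (mod 4), so we find a root by search.
Trying successive values, 23² = 529 ≡ 41 (mod 61). The other root is 61 − 23 = 38.

23, 38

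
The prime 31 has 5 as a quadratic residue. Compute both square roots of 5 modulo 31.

6, 25

Since 31 ≡ 3 (mod 4), a square root of 5 is 5^((31+1)/4) = 5^8 mod 31.
Repeated squaring: 5^2≡25, 5^4≡5, 5^8≡25 (mod 31).
5^8 = 5^(8) ≡ 25 (mod 31).
Check: 25² = 625 ≡ 5 (mod 31). The two roots are 6 and 25.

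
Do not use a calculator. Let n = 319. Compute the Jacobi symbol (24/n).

-1

Pull out 2^3: since 319 ≡ 7 (mod 8), (2/319) = +1, so (2/319)^3 = +1.
Reciprocity: 3 ≡ 3 and 319 ≡ 3 (mod 4), so (3/319) = −(319/3).
Reduce top mod 3: now compute (1/3).
Reached (1/3) = 1. Collecting the sign flips along the way, the symbol is -1.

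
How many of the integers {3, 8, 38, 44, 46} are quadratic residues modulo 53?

(3/53) = -1 → non-residue.
(8/53) = -1 → non-residue.
(38/53) = +1 → QR.
(44/53) = +1 → QR.
(46/53) = +1 → QR.
Total quadratic residues among the 5: 3.

3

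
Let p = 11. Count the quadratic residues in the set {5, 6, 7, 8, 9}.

2

(5/11) = +1 → QR.
(6/11) = -1 → non-residue.
(7/11) = -1 → non-residue.
(8/11) = -1 → non-residue.
(9/11) = +1 → QR.
Total quadratic residues among the 5: 2.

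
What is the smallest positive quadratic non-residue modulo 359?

(2/359) = +1, so 2 is a residue.
(3/359) = +1, so 3 is a residue.
(4/359) = +1, so 4 is a residue.
(5/359) = +1, so 5 is a residue.
(6/359) = +1, so 6 is a residue.
(7/359) = −1, so 7 is the smallest positive non-residue mod 359.

7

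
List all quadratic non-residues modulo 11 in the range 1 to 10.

2, 6, 7, 8, 10

Square k = 1,…,5 (k and 11−k give the same square):
1²=1, 2²=4, 3²=9, 4²≡5, 5²≡3 (mod 11).
The residues are {1, 3, 4, 5, 9}; the non-residues are the remaining 5 nonzero classes.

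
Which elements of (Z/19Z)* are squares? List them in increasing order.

Square k = 1,…,9 (k and 19−k give the same square):
1²=1, 2²=4, 3²=9, 4²=16, 5²≡6, 6²≡17, 7²≡11, 8²≡7, 9²≡5 (mod 19).
So the quadratic residues mod 19 are {1, 4, 5, 6, 7, 9, 11, 16, 17}.

1, 4, 5, 6, 7, 9, 11, 16, 17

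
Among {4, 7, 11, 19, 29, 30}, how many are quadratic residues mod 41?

(4/41) = +1 → QR.
(7/41) = -1 → non-residue.
(11/41) = -1 → non-residue.
(19/41) = -1 → non-residue.
(29/41) = -1 → non-residue.
(30/41) = -1 → non-residue.
Total quadratic residues among the 6: 1.

1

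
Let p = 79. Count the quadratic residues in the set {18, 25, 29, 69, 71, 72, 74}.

(18/79) = +1 → QR.
(25/79) = +1 → QR.
(29/79) = -1 → non-residue.
(69/79) = -1 → non-residue.
(71/79) = -1 → non-residue.
(72/79) = +1 → QR.
(74/79) = -1 → non-residue.
Total quadratic residues among the 7: 3.

3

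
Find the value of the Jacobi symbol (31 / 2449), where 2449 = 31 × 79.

Reciprocity: 31 ≡ 3 and 2449 ≡ 1 (mod 4), so (31/2449) = +(2449/31).
Reduce top mod 31: now compute (0/31).
Top reduces to 0: gcd > 1, so the symbol is 0.

0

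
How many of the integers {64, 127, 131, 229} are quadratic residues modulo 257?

(64/257) = +1 → QR.
(127/257) = -1 → non-residue.
(131/257) = -1 → non-residue.
(229/257) = -1 → non-residue.
Total quadratic residues among the 4: 1.

1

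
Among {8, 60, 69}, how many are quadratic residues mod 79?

1

(8/79) = +1 → QR.
(60/79) = -1 → non-residue.
(69/79) = -1 → non-residue.
Total quadratic residues among the 3: 1.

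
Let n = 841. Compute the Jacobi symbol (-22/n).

1

First reduce: -22 ≡ 819 (mod 841).
Reciprocity: 819 ≡ 3 and 841 ≡ 1 (mod 4), so (819/841) = +(841/819).
Reduce top mod 819: now compute (22/819).
Pull out 2: since 819 ≡ 3 (mod 8), (2/819) = -1.
Reciprocity: 11 ≡ 3 and 819 ≡ 3 (mod 4), so (11/819) = −(819/11).
Reduce top mod 11: now compute (5/11).
Reciprocity: 5 ≡ 1 and 11 ≡ 3 (mod 4), so (5/11) = +(11/5).
Reduce top mod 5: now compute (1/5).
Reached (1/5) = 1. Collecting the sign flips along the way, the symbol is +1.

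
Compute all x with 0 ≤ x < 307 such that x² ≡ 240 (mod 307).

94, 213

Since 307 ≡ 3 (mod 4), a square root of 240 is 240^((307+1)/4) = 240^77 mod 307.
Repeated squaring: 240^2≡191, 240^4≡255, 240^8≡248, 240^16≡104, 240^32≡71, 240^64≡129 (mod 307).
240^77 = 240^(64+8+4+1) ≡ 94 (mod 307).
Check: 94² = 8836 ≡ 240 (mod 307). The two roots are 94 and 213.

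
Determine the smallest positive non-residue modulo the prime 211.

2

(2/211) = −1, so 2 is the smallest positive non-residue mod 211.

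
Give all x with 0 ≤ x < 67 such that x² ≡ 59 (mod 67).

27, 40

Since 67 ≡ 3 (mod 4), a square root of 59 is 59^((67+1)/4) = 59^17 mod 67.
Repeated squaring: 59^2≡64, 59^4≡9, 59^8≡14, 59^16≡62 (mod 67).
59^17 = 59^(16+1) ≡ 40 (mod 67).
Check: 40² = 1600 ≡ 59 (mod 67). The two roots are 27 and 40.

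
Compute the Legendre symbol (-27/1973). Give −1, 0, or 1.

-1

First reduce: -27 ≡ 1946 (mod 1973).
Pull out 2: since 1973 ≡ 5 (mod 8), (2/1973) = -1.
Reciprocity: 973 ≡ 1 and 1973 ≡ 1 (mod 4), so (973/1973) = +(1973/973).
Reduce top mod 973: now compute (27/973).
Reciprocity: 27 ≡ 3 and 973 ≡ 1 (mod 4), so (27/973) = +(973/27).
Reduce top mod 27: now compute (1/27).
Reached (1/27) = 1. Collecting the sign flips along the way, the symbol is -1.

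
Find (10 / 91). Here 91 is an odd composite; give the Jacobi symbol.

-1

Pull out 2: since 91 ≡ 3 (mod 8), (2/91) = -1.
Reciprocity: 5 ≡ 1 and 91 ≡ 3 (mod 4), so (5/91) = +(91/5).
Reduce top mod 5: now compute (1/5).
Reached (1/5) = 1. Collecting the sign flips along the way, the symbol is -1.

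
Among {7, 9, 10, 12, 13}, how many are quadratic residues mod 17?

(7/17) = -1 → non-residue.
(9/17) = +1 → QR.
(10/17) = -1 → non-residue.
(12/17) = -1 → non-residue.
(13/17) = +1 → QR.
Total quadratic residues among the 5: 2.

2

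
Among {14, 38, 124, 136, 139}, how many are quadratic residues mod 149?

1

(14/149) = -1 → non-residue.
(38/149) = -1 → non-residue.
(124/149) = +1 → QR.
(136/149) = -1 → non-residue.
(139/149) = -1 → non-residue.
Total quadratic residues among the 5: 1.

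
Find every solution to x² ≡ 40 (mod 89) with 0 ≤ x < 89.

89 ≡ 1 (mod 4), so we find a root by search.
Trying successive values, 29² = 841 ≡ 40 (mod 89). The other root is 89 − 29 = 60.

29, 60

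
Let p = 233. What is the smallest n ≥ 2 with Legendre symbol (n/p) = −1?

3

(2/233) = +1, so 2 is a residue.
(3/233) = −1, so 3 is the smallest positive non-residue mod 233.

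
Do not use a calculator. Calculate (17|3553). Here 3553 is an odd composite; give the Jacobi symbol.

0

Reciprocity: 17 ≡ 1 and 3553 ≡ 1 (mod 4), so (17/3553) = +(3553/17).
Reduce top mod 17: now compute (0/17).
Top reduces to 0: gcd > 1, so the symbol is 0.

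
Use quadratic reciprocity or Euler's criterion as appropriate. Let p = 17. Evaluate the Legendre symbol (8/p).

1

Euler's criterion: (8/17) ≡ 8^8 (mod 17).
8^2 ≡ 13 (mod 17)
8^4 ≡ 16 (mod 17)
8^8 ≡ 1 (mod 17)
8^8 = 8^(8) ≡ 1 (mod 17).
Result is 1, so (8/17) = 1.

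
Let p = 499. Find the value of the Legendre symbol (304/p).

-1

Euler's criterion: (304/499) ≡ 304^249 (mod 499).
304^2 ≡ 101 (mod 499)
304^4 ≡ 221 (mod 499)
304^8 ≡ 438 (mod 499)
304^16 ≡ 228 (mod 499)
304^32 ≡ 88 (mod 499)
304^64 ≡ 259 (mod 499)
304^128 ≡ 215 (mod 499)
304^249 = 304^(128+64+32+16+8+1) ≡ 498 (mod 499).
Result is 498 ≡ −1, so (304/499) = −1.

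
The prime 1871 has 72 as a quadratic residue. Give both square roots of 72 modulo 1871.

Since 1871 ≡ 3 (mod 4), a square root of 72 is 72^((1871+1)/4) = 72^468 mod 1871.
Repeated squaring: 72^2≡1442, 72^4≡683, 72^8≡610, 72^16≡1642, 72^32≡53, 72^64≡938, 72^128≡474, 72^256≡156 (mod 1871).
72^468 = 72^(256+128+64+16+4) ≡ 1317 (mod 1871).
Check: 1317² = 1734489 ≡ 72 (mod 1871). The two roots are 554 and 1317.

554, 1317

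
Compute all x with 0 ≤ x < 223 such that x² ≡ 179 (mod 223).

25, 198

Since 223 ≡ 3 (mod 4), a square root of 179 is 179^((223+1)/4) = 179^56 mod 223.
Repeated squaring: 179^2≡152, 179^4≡135, 179^8≡162, 179^16≡153, 179^32≡217 (mod 223).
179^56 = 179^(32+16+8) ≡ 25 (mod 223).
Check: 25² = 625 ≡ 179 (mod 223). The two roots are 25 and 198.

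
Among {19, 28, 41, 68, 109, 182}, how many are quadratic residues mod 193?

2

(19/193) = -1 → non-residue.
(28/193) = +1 → QR.
(41/193) = -1 → non-residue.
(68/193) = -1 → non-residue.
(109/193) = +1 → QR.
(182/193) = -1 → non-residue.
Total quadratic residues among the 6: 2.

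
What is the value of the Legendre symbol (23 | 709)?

-1

Reciprocity: 23 ≡ 3 and 709 ≡ 1 (mod 4), so (23/709) = +(709/23).
Reduce top mod 23: now compute (19/23).
Reciprocity: 19 ≡ 3 and 23 ≡ 3 (mod 4), so (19/23) = −(23/19).
Reduce top mod 19: now compute (4/19).
Pull out 2^2: since 19 ≡ 3 (mod 8), (2/19) = -1, so (2/19)^2 = +1.
Reached (1/19) = 1. Collecting the sign flips along the way, the symbol is -1.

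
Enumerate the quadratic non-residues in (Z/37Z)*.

Square k = 1,…,18 (k and 37−k give the same square):
1²=1, 2²=4, 3²=9, 4²=16, 5²=25, 6²=36, 7²≡12, 8²≡27, 9²≡7, 10²≡26, 11²≡10, 12²≡33, 13²≡21, 14²≡11, 15²≡3, 16²≡34, 17²≡30, 18²≡28 (mod 37).
The residues are {1, 3, 4, 7, 9, 10, 11, 12, 16, 21, 25, 26, 27, 28, 30, 33, 34, 36}; the non-residues are the remaining 18 nonzero classes.

2,5,6,8,13,14,15,17,18,19,20,22,23,24,29,31,32,35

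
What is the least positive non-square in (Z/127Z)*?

3

(2/127) = +1, so 2 is a residue.
(3/127) = −1, so 3 is the smallest positive non-residue mod 127.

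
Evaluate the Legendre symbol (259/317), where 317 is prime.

Euler's criterion: (259/317) ≡ 259^158 (mod 317).
259^2 ≡ 194 (mod 317)
259^4 ≡ 230 (mod 317)
259^8 ≡ 278 (mod 317)
259^16 ≡ 253 (mod 317)
259^32 ≡ 292 (mod 317)
259^64 ≡ 308 (mod 317)
259^128 ≡ 81 (mod 317)
259^158 = 259^(128+16+8+4+2) ≡ 1 (mod 317).
Result is 1, so (259/317) = 1.

1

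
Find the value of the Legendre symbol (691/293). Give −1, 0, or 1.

-1

First reduce: 691 ≡ 105 (mod 293).
Reciprocity: 105 ≡ 1 and 293 ≡ 1 (mod 4), so (105/293) = +(293/105).
Reduce top mod 105: now compute (83/105).
Reciprocity: 83 ≡ 3 and 105 ≡ 1 (mod 4), so (83/105) = +(105/83).
Reduce top mod 83: now compute (22/83).
Pull out 2: since 83 ≡ 3 (mod 8), (2/83) = -1.
Reciprocity: 11 ≡ 3 and 83 ≡ 3 (mod 4), so (11/83) = −(83/11).
Reduce top mod 11: now compute (6/11).
Pull out 2: since 11 ≡ 3 (mod 8), (2/11) = -1.
Reciprocity: 3 ≡ 3 and 11 ≡ 3 (mod 4), so (3/11) = −(11/3).
Reduce top mod 3: now compute (2/3).
Pull out 2: since 3 ≡ 3 (mod 8), (2/3) = -1.
Reached (1/3) = 1. Collecting the sign flips along the way, the symbol is -1.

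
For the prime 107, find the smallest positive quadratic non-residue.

2

(2/107) = −1, so 2 is the smallest positive non-residue mod 107.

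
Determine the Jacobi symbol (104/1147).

Pull out 2^3: since 1147 ≡ 3 (mod 8), (2/1147) = -1, so (2/1147)^3 = -1.
Reciprocity: 13 ≡ 1 and 1147 ≡ 3 (mod 4), so (13/1147) = +(1147/13).
Reduce top mod 13: now compute (3/13).
Reciprocity: 3 ≡ 3 and 13 ≡ 1 (mod 4), so (3/13) = +(13/3).
Reduce top mod 3: now compute (1/3).
Reached (1/3) = 1. Collecting the sign flips along the way, the symbol is -1.

-1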